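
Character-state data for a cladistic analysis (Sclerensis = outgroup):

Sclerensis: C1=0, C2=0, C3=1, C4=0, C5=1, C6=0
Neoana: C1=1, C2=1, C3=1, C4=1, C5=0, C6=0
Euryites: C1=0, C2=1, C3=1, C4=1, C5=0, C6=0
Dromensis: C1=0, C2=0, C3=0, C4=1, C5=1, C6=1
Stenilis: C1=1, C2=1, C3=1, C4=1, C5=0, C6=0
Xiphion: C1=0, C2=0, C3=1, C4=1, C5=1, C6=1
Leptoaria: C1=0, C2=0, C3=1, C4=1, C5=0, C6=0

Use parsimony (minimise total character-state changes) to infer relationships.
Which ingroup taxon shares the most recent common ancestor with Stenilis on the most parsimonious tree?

Neoana

Character polarity is set by the outgroup: the derived state is whichever differs from the outgroup's state, so for C3, C5 the derived state is '0', and for the remaining characters it is '1'.
Only Neoana and Stenilis show the derived state '1' for C1, supporting them as a clade.
C2 (derived state '1') is shared by Euryites, Neoana, and Stenilis — a synapomorphy uniting that clade.
C3 (derived state '0') is unique to Dromensis (autapomorphy; uninformative for grouping).
All ingroup taxa share the derived state '1' for C4; it defines the ingroup but does not resolve relationships within it.
C5: derived state '0' in Euryites, Leptoaria, Neoana, and Stenilis only — synapomorphy for {Euryites, Leptoaria, Neoana, Stenilis}.
C6 (derived state '1') is shared by Dromensis and Xiphion — a synapomorphy uniting that clade.
Most parsimonious ingroup topology: ((((Neoana,Stenilis),Euryites),Leptoaria),(Dromensis,Xiphion)).
Stenilis and Neoana form a cherry on this tree, so they are sister taxa.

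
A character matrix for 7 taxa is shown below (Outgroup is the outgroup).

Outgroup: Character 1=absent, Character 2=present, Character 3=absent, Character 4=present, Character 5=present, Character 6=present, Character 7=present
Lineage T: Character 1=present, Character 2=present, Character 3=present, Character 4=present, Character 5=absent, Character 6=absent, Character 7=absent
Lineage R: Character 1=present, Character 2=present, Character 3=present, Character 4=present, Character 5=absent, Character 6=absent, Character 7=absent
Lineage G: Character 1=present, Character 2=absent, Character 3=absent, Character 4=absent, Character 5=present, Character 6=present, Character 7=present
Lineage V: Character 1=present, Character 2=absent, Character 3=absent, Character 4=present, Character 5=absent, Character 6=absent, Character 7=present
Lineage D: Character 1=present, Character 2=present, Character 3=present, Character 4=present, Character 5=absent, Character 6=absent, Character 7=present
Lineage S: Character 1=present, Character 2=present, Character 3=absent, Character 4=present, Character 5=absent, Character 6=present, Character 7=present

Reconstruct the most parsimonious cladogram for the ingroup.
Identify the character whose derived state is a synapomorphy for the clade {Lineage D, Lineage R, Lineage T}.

Character polarity is set by the outgroup: the derived state is whichever differs from the outgroup's state, so for Character 2, Character 4, Character 5, Character 6, Character 7 the derived state is 'absent', and for the remaining characters it is 'present'.
All ingroup taxa share the derived state 'present' for Character 1; it defines the ingroup but does not resolve relationships within it.
Character 2 groups Lineage G and Lineage V, which is incompatible with the clades supported by the remaining characters; treating it as convergent (homoplasy) costs fewer steps than any alternative tree.
Character 3: derived state 'present' in Lineage D, Lineage R, and Lineage T only — synapomorphy for {Lineage D, Lineage R, Lineage T}.
Character 4: derived state 'absent' in Lineage G only — an autapomorphy, so it tells us nothing about relationships among taxa.
Character 5: derived state 'absent' in Lineage D, Lineage R, Lineage S, Lineage T, and Lineage V only — synapomorphy for {Lineage D, Lineage R, Lineage S, Lineage T, Lineage V}.
Character 6: derived state 'absent' in Lineage D, Lineage R, Lineage T, and Lineage V only — synapomorphy for {Lineage D, Lineage R, Lineage T, Lineage V}.
Character 7: derived state 'absent' in Lineage R and Lineage T only — synapomorphy for {Lineage R, Lineage T}.
Most parsimonious ingroup topology: (((((Lineage T,Lineage R),Lineage D),Lineage V),Lineage S),Lineage G).
The clade {Lineage D, Lineage R, Lineage T} is supported by Character 3: its derived state 'present' occurs in exactly those taxa and in no other taxon (including the outgroup).

Character 3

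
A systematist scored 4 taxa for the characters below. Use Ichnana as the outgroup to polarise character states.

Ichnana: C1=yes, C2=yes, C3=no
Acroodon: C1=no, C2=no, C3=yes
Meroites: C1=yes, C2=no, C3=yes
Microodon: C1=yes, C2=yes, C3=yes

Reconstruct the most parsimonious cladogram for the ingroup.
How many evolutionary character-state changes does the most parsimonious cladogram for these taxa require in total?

3

Character polarity is set by the outgroup: the derived state is whichever differs from the outgroup's state, so for C1, C2 the derived state is 'no', and for the remaining characters it is 'yes'.
C1 (derived state 'no') is unique to Acroodon (autapomorphy; uninformative for grouping).
C2 (derived state 'no') is shared by Acroodon and Meroites — a synapomorphy uniting that clade.
C3 (derived state 'yes') is shared by all ingroup taxa — unites the whole ingroup.
Most parsimonious ingroup topology: ((Acroodon,Meroites),Microodon).
Changes per character on this tree: C1: 1; C2: 1; C3: 1.
Total = 3.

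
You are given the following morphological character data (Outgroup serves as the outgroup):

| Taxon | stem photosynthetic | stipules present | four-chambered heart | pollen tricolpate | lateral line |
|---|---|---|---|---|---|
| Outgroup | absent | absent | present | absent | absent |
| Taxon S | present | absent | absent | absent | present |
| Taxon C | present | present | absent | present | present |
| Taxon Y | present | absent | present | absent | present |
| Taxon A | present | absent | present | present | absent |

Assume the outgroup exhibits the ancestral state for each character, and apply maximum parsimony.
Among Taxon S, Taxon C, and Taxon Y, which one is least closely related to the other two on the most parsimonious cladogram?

Taxon Y

Character polarity is set by the outgroup: the derived state is whichever differs from the outgroup's state, so for four-chambered heart the derived state is 'absent', and for the remaining characters it is 'present'.
stem photosynthetic (derived state 'present') is shared by all ingroup taxa — unites the whole ingroup.
stipules present (derived state 'present') is unique to Taxon C (autapomorphy; uninformative for grouping).
four-chambered heart: derived state 'absent' in Taxon C and Taxon S only — synapomorphy for {Taxon C, Taxon S}.
pollen tricolpate (state 'present') occurs in Taxon A and Taxon C but conflicts with the nesting implied by the other characters — most parsimoniously interpreted as homoplasy.
lateral line (derived state 'present') is shared by Taxon C, Taxon S, and Taxon Y — a synapomorphy uniting that clade.
Most parsimonious ingroup topology: (((Taxon S,Taxon C),Taxon Y),Taxon A).
Taxon C and Taxon S share a more recent common ancestor with each other than either does with Taxon Y, so Taxon Y is the least closely related of the three.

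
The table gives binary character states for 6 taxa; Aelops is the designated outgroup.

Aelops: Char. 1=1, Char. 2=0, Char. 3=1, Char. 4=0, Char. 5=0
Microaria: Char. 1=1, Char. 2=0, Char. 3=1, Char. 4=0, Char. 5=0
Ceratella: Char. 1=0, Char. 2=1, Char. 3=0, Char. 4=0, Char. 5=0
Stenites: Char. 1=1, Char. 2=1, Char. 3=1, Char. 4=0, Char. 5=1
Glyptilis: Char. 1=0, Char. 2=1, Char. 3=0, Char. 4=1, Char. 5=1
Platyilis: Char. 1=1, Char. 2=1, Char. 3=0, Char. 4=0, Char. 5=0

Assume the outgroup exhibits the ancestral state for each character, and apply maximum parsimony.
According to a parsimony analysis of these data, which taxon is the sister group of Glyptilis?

Ceratella

Character polarity is set by the outgroup: the derived state is whichever differs from the outgroup's state, so for Char. 1, Char. 3 the derived state is '0', and for the remaining characters it is '1'.
Only Ceratella and Glyptilis show the derived state '0' for Char. 1, supporting them as a clade.
Only Ceratella, Glyptilis, Platyilis, and Stenites show the derived state '1' for Char. 2, supporting them as a clade.
Char. 3: derived state '0' in Ceratella, Glyptilis, and Platyilis only — synapomorphy for {Ceratella, Glyptilis, Platyilis}.
Char. 4 (derived state '1') is unique to Glyptilis (autapomorphy; uninformative for grouping).
Char. 5 groups Glyptilis and Stenites, which is incompatible with the clades supported by the remaining characters; treating it as convergent (homoplasy) costs fewer steps than any alternative tree.
Most parsimonious ingroup topology: (Microaria,(((Ceratella,Glyptilis),Platyilis),Stenites)).
Glyptilis and Ceratella form a cherry on this tree, so they are sister taxa.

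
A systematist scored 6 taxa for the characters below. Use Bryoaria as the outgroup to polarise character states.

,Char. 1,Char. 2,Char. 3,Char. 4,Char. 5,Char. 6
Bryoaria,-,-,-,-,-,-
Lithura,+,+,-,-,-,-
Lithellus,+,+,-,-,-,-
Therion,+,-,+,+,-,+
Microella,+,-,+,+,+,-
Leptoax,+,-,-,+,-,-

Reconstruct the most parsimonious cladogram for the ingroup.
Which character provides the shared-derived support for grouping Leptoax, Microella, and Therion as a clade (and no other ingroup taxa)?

Char. 4

The outgroup has state '-' for every character, so '+' is the derived state throughout.
Char. 1 (derived state '+') is shared by all ingroup taxa — unites the whole ingroup.
Only Lithellus and Lithura show the derived state '+' for Char. 2, supporting them as a clade.
Char. 3: derived state '+' in Microella and Therion only — synapomorphy for {Microella, Therion}.
Only Leptoax, Microella, and Therion show the derived state '+' for Char. 4, supporting them as a clade.
Char. 5: derived state '+' in Microella only — an autapomorphy, so it tells us nothing about relationships among taxa.
Char. 6: derived state '+' in Therion only — an autapomorphy, so it tells us nothing about relationships among taxa.
Most parsimonious ingroup topology: ((Lithura,Lithellus),((Therion,Microella),Leptoax)).
The clade {Leptoax, Microella, Therion} is supported by Char. 4: its derived state '+' occurs in exactly those taxa and in no other taxon (including the outgroup).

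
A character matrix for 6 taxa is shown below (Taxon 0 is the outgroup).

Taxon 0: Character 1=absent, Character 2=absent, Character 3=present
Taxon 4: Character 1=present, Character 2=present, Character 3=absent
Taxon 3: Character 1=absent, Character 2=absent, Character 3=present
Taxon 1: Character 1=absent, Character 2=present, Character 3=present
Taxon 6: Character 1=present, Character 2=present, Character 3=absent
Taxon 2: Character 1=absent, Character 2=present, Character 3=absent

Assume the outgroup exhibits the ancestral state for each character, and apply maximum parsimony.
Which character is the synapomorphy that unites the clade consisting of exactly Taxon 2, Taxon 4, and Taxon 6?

Character polarity is set by the outgroup: the derived state is whichever differs from the outgroup's state, so for Character 3 the derived state is 'absent', and for the remaining characters it is 'present'.
Only Taxon 4 and Taxon 6 show the derived state 'present' for Character 1, supporting them as a clade.
Character 2 (derived state 'present') is shared by Taxon 1, Taxon 2, Taxon 4, and Taxon 6 — a synapomorphy uniting that clade.
Only Taxon 2, Taxon 4, and Taxon 6 show the derived state 'absent' for Character 3, supporting them as a clade.
Most parsimonious ingroup topology: ((((Taxon 4,Taxon 6),Taxon 2),Taxon 1),Taxon 3).
The clade {Taxon 2, Taxon 4, Taxon 6} is supported by Character 3: its derived state 'absent' occurs in exactly those taxa and in no other taxon (including the outgroup).

Character 3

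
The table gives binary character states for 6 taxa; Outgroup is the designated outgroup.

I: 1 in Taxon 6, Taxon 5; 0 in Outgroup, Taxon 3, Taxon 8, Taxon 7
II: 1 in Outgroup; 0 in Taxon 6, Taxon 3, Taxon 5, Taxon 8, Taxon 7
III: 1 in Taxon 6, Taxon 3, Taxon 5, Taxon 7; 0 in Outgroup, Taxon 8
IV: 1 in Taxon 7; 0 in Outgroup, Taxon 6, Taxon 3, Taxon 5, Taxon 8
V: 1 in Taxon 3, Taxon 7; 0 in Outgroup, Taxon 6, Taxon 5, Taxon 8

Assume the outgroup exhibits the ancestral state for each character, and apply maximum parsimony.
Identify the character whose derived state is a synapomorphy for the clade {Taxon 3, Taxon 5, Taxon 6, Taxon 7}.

III

Character polarity is set by the outgroup: the derived state is whichever differs from the outgroup's state, so for II the derived state is '0', and for the remaining characters it is '1'.
Only Taxon 5 and Taxon 6 show the derived state '1' for I, supporting them as a clade.
All ingroup taxa share the derived state '0' for II; it defines the ingroup but does not resolve relationships within it.
Only Taxon 3, Taxon 5, Taxon 6, and Taxon 7 show the derived state '1' for III, supporting them as a clade.
IV (derived state '1') is unique to Taxon 7 (autapomorphy; uninformative for grouping).
V (derived state '1') is shared by Taxon 3 and Taxon 7 — a synapomorphy uniting that clade.
Most parsimonious ingroup topology: (((Taxon 6,Taxon 5),(Taxon 3,Taxon 7)),Taxon 8).
The clade {Taxon 3, Taxon 5, Taxon 6, Taxon 7} is supported by III: its derived state '1' occurs in exactly those taxa and in no other taxon (including the outgroup).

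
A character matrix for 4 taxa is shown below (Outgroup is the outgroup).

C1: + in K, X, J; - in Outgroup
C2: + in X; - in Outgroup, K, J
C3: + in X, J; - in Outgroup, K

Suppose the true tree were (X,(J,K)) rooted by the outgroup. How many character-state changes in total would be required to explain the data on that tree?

Map each character onto (X,(J,K)) (rooted by Outgroup) and count the minimum state changes it requires (Fitch parsimony):
C1: 1; C2: 1; C3: 2.
Total tree length = 4.

4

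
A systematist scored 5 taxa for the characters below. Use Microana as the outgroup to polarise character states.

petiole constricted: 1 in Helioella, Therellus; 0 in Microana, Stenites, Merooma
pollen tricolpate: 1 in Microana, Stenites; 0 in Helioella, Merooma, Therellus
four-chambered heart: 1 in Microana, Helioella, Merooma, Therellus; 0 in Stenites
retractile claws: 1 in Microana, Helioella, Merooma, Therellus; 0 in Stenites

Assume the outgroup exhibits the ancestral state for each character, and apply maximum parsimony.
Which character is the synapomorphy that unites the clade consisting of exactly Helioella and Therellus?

petiole constricted

Character polarity is set by the outgroup: the derived state is whichever differs from the outgroup's state, so for pollen tricolpate, four-chambered heart, retractile claws the derived state is '0', and for the remaining characters it is '1'.
petiole constricted: derived state '1' in Helioella and Therellus only — synapomorphy for {Helioella, Therellus}.
Only Helioella, Merooma, and Therellus show the derived state '0' for pollen tricolpate, supporting them as a clade.
four-chambered heart: derived state '0' in Stenites only — an autapomorphy, so it tells us nothing about relationships among taxa.
retractile claws (derived state '0') is unique to Stenites (autapomorphy; uninformative for grouping).
Most parsimonious ingroup topology: (Stenites,((Helioella,Therellus),Merooma)).
The clade {Helioella, Therellus} is supported by petiole constricted: its derived state '1' occurs in exactly those taxa and in no other taxon (including the outgroup).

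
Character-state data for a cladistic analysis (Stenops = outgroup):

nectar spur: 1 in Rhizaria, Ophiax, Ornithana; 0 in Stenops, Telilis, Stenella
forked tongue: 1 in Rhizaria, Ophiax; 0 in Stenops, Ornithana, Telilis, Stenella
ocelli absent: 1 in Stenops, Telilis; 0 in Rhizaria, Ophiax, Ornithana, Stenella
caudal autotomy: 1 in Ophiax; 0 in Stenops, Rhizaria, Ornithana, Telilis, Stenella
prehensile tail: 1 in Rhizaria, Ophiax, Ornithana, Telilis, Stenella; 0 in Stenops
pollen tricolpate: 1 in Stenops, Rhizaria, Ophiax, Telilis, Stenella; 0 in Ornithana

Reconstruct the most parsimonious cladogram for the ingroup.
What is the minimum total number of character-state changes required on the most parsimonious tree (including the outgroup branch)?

Character polarity is set by the outgroup: the derived state is whichever differs from the outgroup's state, so for ocelli absent, pollen tricolpate the derived state is '0', and for the remaining characters it is '1'.
nectar spur: derived state '1' in Ophiax, Ornithana, and Rhizaria only — synapomorphy for {Ophiax, Ornithana, Rhizaria}.
Only Ophiax and Rhizaria show the derived state '1' for forked tongue, supporting them as a clade.
ocelli absent: derived state '0' in Ophiax, Ornithana, Rhizaria, and Stenella only — synapomorphy for {Ophiax, Ornithana, Rhizaria, Stenella}.
caudal autotomy: derived state '1' in Ophiax only — an autapomorphy, so it tells us nothing about relationships among taxa.
All ingroup taxa share the derived state '1' for prehensile tail; it defines the ingroup but does not resolve relationships within it.
pollen tricolpate (derived state '0') is unique to Ornithana (autapomorphy; uninformative for grouping).
Most parsimonious ingroup topology: ((((Rhizaria,Ophiax),Ornithana),Stenella),Telilis).
Changes per character on this tree: nectar spur: 1; forked tongue: 1; ocelli absent: 1; caudal autotomy: 1; prehensile tail: 1; pollen tricolpate: 1.
Total = 6.

6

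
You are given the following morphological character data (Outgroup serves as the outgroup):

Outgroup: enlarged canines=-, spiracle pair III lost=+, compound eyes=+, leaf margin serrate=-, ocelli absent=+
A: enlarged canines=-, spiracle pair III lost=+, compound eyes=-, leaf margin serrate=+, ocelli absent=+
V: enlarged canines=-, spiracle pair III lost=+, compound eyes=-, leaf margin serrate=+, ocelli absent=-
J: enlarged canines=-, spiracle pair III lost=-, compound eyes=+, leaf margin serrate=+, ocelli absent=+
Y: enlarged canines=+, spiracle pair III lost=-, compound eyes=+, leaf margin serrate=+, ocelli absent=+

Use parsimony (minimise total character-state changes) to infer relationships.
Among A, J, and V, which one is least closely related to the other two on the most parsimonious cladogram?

J

Character polarity is set by the outgroup: the derived state is whichever differs from the outgroup's state, so for spiracle pair III lost, compound eyes, ocelli absent the derived state is '-', and for the remaining characters it is '+'.
enlarged canines (derived state '+') is unique to Y (autapomorphy; uninformative for grouping).
spiracle pair III lost: derived state '-' in J and Y only — synapomorphy for {J, Y}.
Only A and V show the derived state '-' for compound eyes, supporting them as a clade.
All ingroup taxa share the derived state '+' for leaf margin serrate; it defines the ingroup but does not resolve relationships within it.
ocelli absent (derived state '-') is unique to V (autapomorphy; uninformative for grouping).
Most parsimonious ingroup topology: ((A,V),(J,Y)).
A and V share a more recent common ancestor with each other than either does with J, so J is the least closely related of the three.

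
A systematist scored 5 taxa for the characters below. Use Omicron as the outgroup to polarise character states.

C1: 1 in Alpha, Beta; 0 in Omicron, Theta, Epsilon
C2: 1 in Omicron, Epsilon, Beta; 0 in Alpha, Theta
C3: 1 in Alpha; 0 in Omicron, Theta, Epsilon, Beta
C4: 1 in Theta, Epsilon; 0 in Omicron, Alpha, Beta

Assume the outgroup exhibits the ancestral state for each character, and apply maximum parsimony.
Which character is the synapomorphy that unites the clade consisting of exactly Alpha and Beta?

Character polarity is set by the outgroup: the derived state is whichever differs from the outgroup's state, so for C2 the derived state is '0', and for the remaining characters it is '1'.
Only Alpha and Beta show the derived state '1' for C1, supporting them as a clade.
C2 groups Alpha and Theta, which is incompatible with the clades supported by the remaining characters; treating it as convergent (homoplasy) costs fewer steps than any alternative tree.
C3: derived state '1' in Alpha only — an autapomorphy, so it tells us nothing about relationships among taxa.
C4 (derived state '1') is shared by Epsilon and Theta — a synapomorphy uniting that clade.
Most parsimonious ingroup topology: ((Alpha,Beta),(Theta,Epsilon)).
The clade {Alpha, Beta} is supported by C1: its derived state '1' occurs in exactly those taxa and in no other taxon (including the outgroup).

C1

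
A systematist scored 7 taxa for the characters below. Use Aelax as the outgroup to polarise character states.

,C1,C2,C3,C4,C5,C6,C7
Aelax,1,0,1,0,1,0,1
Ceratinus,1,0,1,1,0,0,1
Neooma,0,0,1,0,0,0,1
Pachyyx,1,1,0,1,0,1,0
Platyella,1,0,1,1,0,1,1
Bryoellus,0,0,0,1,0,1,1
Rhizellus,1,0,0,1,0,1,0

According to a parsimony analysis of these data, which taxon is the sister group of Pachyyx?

Rhizellus

Character polarity is set by the outgroup: the derived state is whichever differs from the outgroup's state, so for C1, C3, C5, C7 the derived state is '0', and for the remaining characters it is '1'.
C1 groups Bryoellus and Neooma, which is incompatible with the clades supported by the remaining characters; treating it as convergent (homoplasy) costs fewer steps than any alternative tree.
C2 (derived state '1') is unique to Pachyyx (autapomorphy; uninformative for grouping).
C3: derived state '0' in Bryoellus, Pachyyx, and Rhizellus only — synapomorphy for {Bryoellus, Pachyyx, Rhizellus}.
Only Bryoellus, Ceratinus, Pachyyx, Platyella, and Rhizellus show the derived state '1' for C4, supporting them as a clade.
C5 (derived state '0') is shared by all ingroup taxa — unites the whole ingroup.
C6 (derived state '1') is shared by Bryoellus, Pachyyx, Platyella, and Rhizellus — a synapomorphy uniting that clade.
C7: derived state '0' in Pachyyx and Rhizellus only — synapomorphy for {Pachyyx, Rhizellus}.
Most parsimonious ingroup topology: ((Ceratinus,(((Pachyyx,Rhizellus),Bryoellus),Platyella)),Neooma).
Pachyyx and Rhizellus form a cherry on this tree, so they are sister taxa.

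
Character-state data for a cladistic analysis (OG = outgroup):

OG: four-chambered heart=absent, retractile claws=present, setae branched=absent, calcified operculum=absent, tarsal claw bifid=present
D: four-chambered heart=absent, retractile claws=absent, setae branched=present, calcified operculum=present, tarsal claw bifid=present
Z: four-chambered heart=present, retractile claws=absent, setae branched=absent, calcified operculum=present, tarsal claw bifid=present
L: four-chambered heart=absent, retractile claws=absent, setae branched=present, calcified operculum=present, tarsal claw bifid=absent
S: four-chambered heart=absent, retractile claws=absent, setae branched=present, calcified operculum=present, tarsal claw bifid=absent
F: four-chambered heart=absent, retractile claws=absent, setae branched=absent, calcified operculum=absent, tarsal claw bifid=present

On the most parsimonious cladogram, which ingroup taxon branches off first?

Character polarity is set by the outgroup: the derived state is whichever differs from the outgroup's state, so for retractile claws, tarsal claw bifid the derived state is 'absent', and for the remaining characters it is 'present'.
four-chambered heart (derived state 'present') is unique to Z (autapomorphy; uninformative for grouping).
retractile claws (derived state 'absent') is shared by all ingroup taxa — unites the whole ingroup.
setae branched (derived state 'present') is shared by D, L, and S — a synapomorphy uniting that clade.
calcified operculum (derived state 'present') is shared by D, L, S, and Z — a synapomorphy uniting that clade.
tarsal claw bifid (derived state 'absent') is shared by L and S — a synapomorphy uniting that clade.
Most parsimonious ingroup topology: (((D,(L,S)),Z),F).
F is sister to the clade containing all other ingroup taxa, so it is the earliest-diverging (most basal) ingroup lineage.

F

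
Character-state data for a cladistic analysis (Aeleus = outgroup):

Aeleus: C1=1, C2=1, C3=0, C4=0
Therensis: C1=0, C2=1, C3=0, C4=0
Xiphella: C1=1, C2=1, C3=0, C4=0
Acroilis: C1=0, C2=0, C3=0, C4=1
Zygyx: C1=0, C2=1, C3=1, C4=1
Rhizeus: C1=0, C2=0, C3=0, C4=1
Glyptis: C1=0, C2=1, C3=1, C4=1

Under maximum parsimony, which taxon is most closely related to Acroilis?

Rhizeus

Character polarity is set by the outgroup: the derived state is whichever differs from the outgroup's state, so for C1, C2 the derived state is '0', and for the remaining characters it is '1'.
Only Acroilis, Glyptis, Rhizeus, Therensis, and Zygyx show the derived state '0' for C1, supporting them as a clade.
C2 (derived state '0') is shared by Acroilis and Rhizeus — a synapomorphy uniting that clade.
C3: derived state '1' in Glyptis and Zygyx only — synapomorphy for {Glyptis, Zygyx}.
Only Acroilis, Glyptis, Rhizeus, and Zygyx show the derived state '1' for C4, supporting them as a clade.
Most parsimonious ingroup topology: ((Therensis,((Acroilis,Rhizeus),(Zygyx,Glyptis))),Xiphella).
Acroilis and Rhizeus form a cherry on this tree, so they are sister taxa.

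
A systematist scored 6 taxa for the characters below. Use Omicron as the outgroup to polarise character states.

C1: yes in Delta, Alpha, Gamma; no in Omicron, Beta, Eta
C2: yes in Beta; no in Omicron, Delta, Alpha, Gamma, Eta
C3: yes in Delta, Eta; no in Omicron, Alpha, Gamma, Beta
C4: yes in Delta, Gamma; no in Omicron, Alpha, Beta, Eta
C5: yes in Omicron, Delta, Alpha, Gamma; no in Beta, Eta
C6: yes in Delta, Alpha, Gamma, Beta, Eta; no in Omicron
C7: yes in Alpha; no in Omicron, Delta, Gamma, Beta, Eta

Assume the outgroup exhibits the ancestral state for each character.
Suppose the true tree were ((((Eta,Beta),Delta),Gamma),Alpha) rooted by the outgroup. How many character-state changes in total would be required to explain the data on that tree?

10

Map each character onto ((((Eta,Beta),Delta),Gamma),Alpha) (rooted by Omicron) and count the minimum state changes it requires (Fitch parsimony):
C1: 2; C2: 1; C3: 2; C4: 2; C5: 1; C6: 1; C7: 1.
Total tree length = 10.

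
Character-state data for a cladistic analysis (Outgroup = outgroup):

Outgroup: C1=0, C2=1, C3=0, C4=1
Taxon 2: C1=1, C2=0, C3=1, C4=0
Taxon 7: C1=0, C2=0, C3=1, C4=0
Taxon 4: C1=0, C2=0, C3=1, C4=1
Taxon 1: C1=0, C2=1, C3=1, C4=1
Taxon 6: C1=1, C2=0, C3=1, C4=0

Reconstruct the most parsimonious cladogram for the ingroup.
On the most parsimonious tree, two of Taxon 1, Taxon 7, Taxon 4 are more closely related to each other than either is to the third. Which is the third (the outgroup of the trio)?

Taxon 1

Character polarity is set by the outgroup: the derived state is whichever differs from the outgroup's state, so for C2, C4 the derived state is '0', and for the remaining characters it is '1'.
Only Taxon 2 and Taxon 6 show the derived state '1' for C1, supporting them as a clade.
Only Taxon 2, Taxon 4, Taxon 6, and Taxon 7 show the derived state '0' for C2, supporting them as a clade.
All ingroup taxa share the derived state '1' for C3; it defines the ingroup but does not resolve relationships within it.
C4: derived state '0' in Taxon 2, Taxon 6, and Taxon 7 only — synapomorphy for {Taxon 2, Taxon 6, Taxon 7}.
Most parsimonious ingroup topology: ((((Taxon 2,Taxon 6),Taxon 7),Taxon 4),Taxon 1).
Taxon 4 and Taxon 7 share a more recent common ancestor with each other than either does with Taxon 1, so Taxon 1 is the least closely related of the three.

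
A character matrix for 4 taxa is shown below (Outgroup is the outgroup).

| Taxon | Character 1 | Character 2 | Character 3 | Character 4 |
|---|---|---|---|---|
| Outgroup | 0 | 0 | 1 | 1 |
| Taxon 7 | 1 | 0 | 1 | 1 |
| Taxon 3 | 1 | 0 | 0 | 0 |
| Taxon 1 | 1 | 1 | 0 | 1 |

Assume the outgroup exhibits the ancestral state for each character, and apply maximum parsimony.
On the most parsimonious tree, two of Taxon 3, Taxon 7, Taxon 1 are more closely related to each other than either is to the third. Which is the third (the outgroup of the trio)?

Character polarity is set by the outgroup: the derived state is whichever differs from the outgroup's state, so for Character 3, Character 4 the derived state is '0', and for the remaining characters it is '1'.
Character 1 (derived state '1') is shared by all ingroup taxa — unites the whole ingroup.
Character 2 (derived state '1') is unique to Taxon 1 (autapomorphy; uninformative for grouping).
Character 3: derived state '0' in Taxon 1 and Taxon 3 only — synapomorphy for {Taxon 1, Taxon 3}.
Character 4 (derived state '0') is unique to Taxon 3 (autapomorphy; uninformative for grouping).
Most parsimonious ingroup topology: ((Taxon 1,Taxon 3),Taxon 7).
Taxon 1 and Taxon 3 share a more recent common ancestor with each other than either does with Taxon 7, so Taxon 7 is the least closely related of the three.

Taxon 7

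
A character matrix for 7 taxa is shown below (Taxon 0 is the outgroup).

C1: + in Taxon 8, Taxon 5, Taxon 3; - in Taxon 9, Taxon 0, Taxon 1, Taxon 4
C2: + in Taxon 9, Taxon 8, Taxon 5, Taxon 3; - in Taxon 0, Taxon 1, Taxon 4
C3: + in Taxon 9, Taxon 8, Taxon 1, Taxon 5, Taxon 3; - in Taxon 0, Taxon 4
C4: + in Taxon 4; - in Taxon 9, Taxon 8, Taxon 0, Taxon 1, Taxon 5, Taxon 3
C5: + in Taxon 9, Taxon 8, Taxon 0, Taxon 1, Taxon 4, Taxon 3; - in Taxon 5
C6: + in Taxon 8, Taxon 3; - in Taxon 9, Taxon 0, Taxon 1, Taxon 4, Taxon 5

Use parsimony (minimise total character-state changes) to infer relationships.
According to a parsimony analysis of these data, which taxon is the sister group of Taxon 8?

Character polarity is set by the outgroup: the derived state is whichever differs from the outgroup's state, so for C5 the derived state is '-', and for the remaining characters it is '+'.
C1 (derived state '+') is shared by Taxon 3, Taxon 5, and Taxon 8 — a synapomorphy uniting that clade.
C2 (derived state '+') is shared by Taxon 3, Taxon 5, Taxon 8, and Taxon 9 — a synapomorphy uniting that clade.
C3: derived state '+' in Taxon 1, Taxon 3, Taxon 5, Taxon 8, and Taxon 9 only — synapomorphy for {Taxon 1, Taxon 3, Taxon 5, Taxon 8, Taxon 9}.
C4: derived state '+' in Taxon 4 only — an autapomorphy, so it tells us nothing about relationships among taxa.
C5: derived state '-' in Taxon 5 only — an autapomorphy, so it tells us nothing about relationships among taxa.
C6 (derived state '+') is shared by Taxon 3 and Taxon 8 — a synapomorphy uniting that clade.
Most parsimonious ingroup topology: (((Taxon 9,(Taxon 5,(Taxon 3,Taxon 8))),Taxon 1),Taxon 4).
Taxon 8 and Taxon 3 form a cherry on this tree, so they are sister taxa.

Taxon 3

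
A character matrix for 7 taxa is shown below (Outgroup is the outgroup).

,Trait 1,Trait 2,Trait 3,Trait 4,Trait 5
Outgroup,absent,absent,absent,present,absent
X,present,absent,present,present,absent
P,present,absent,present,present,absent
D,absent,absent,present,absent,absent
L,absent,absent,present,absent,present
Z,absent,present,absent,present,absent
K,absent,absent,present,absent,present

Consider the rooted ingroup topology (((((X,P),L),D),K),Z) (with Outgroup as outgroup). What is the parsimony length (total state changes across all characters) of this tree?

7

Map each character onto (((((X,P),L),D),K),Z) (rooted by Outgroup) and count the minimum state changes it requires (Fitch parsimony):
Trait 1: 1; Trait 2: 1; Trait 3: 1; Trait 4: 2; Trait 5: 2.
Total tree length = 7.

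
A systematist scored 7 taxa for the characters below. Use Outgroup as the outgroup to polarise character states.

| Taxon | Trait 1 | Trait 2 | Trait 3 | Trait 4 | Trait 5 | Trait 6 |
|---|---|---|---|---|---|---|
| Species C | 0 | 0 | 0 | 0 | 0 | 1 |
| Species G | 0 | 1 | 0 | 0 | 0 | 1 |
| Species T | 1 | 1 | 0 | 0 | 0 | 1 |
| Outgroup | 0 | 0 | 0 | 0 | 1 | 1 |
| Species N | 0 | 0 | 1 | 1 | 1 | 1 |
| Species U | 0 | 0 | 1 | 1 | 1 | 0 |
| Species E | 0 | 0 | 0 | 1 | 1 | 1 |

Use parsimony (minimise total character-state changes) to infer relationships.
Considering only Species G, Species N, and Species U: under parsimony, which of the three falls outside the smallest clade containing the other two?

Species G

Character polarity is set by the outgroup: the derived state is whichever differs from the outgroup's state, so for Trait 5, Trait 6 the derived state is '0', and for the remaining characters it is '1'.
Trait 1: derived state '1' in Species T only — an autapomorphy, so it tells us nothing about relationships among taxa.
Trait 2: derived state '1' in Species G and Species T only — synapomorphy for {Species G, Species T}.
Trait 3: derived state '1' in Species N and Species U only — synapomorphy for {Species N, Species U}.
Only Species E, Species N, and Species U show the derived state '1' for Trait 4, supporting them as a clade.
Only Species C, Species G, and Species T show the derived state '0' for Trait 5, supporting them as a clade.
Trait 6 (derived state '0') is unique to Species U (autapomorphy; uninformative for grouping).
Most parsimonious ingroup topology: ((Species E,(Species N,Species U)),((Species G,Species T),Species C)).
Species U and Species N share a more recent common ancestor with each other than either does with Species G, so Species G is the least closely related of the three.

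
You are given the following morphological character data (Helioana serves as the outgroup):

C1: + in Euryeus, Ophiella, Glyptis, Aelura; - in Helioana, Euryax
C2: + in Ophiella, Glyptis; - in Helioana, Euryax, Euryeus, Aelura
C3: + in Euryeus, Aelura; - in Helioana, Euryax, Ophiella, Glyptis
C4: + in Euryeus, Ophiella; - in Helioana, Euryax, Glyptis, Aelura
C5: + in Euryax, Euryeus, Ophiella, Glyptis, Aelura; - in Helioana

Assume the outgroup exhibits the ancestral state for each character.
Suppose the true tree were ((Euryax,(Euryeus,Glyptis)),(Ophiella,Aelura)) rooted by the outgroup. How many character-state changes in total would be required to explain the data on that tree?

9

Map each character onto ((Euryax,(Euryeus,Glyptis)),(Ophiella,Aelura)) (rooted by Helioana) and count the minimum state changes it requires (Fitch parsimony):
C1: 2; C2: 2; C3: 2; C4: 2; C5: 1.
Total tree length = 9.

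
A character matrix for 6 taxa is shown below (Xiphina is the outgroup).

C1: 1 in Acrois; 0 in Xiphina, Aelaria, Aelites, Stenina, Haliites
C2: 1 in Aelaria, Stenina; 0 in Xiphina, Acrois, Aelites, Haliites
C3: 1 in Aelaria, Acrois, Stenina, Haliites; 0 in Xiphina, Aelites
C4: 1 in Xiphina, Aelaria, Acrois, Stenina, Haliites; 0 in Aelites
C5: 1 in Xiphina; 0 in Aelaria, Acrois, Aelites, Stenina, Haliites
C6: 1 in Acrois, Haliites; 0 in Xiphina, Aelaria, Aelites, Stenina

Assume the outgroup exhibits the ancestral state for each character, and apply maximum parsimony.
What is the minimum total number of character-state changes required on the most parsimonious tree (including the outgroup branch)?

6

Character polarity is set by the outgroup: the derived state is whichever differs from the outgroup's state, so for C4, C5 the derived state is '0', and for the remaining characters it is '1'.
C1 (derived state '1') is unique to Acrois (autapomorphy; uninformative for grouping).
C2: derived state '1' in Aelaria and Stenina only — synapomorphy for {Aelaria, Stenina}.
Only Acrois, Aelaria, Haliites, and Stenina show the derived state '1' for C3, supporting them as a clade.
C4: derived state '0' in Aelites only — an autapomorphy, so it tells us nothing about relationships among taxa.
All ingroup taxa share the derived state '0' for C5; it defines the ingroup but does not resolve relationships within it.
C6 (derived state '1') is shared by Acrois and Haliites — a synapomorphy uniting that clade.
Most parsimonious ingroup topology: (((Aelaria,Stenina),(Acrois,Haliites)),Aelites).
Changes per character on this tree: C1: 1; C2: 1; C3: 1; C4: 1; C5: 1; C6: 1.
Total = 6.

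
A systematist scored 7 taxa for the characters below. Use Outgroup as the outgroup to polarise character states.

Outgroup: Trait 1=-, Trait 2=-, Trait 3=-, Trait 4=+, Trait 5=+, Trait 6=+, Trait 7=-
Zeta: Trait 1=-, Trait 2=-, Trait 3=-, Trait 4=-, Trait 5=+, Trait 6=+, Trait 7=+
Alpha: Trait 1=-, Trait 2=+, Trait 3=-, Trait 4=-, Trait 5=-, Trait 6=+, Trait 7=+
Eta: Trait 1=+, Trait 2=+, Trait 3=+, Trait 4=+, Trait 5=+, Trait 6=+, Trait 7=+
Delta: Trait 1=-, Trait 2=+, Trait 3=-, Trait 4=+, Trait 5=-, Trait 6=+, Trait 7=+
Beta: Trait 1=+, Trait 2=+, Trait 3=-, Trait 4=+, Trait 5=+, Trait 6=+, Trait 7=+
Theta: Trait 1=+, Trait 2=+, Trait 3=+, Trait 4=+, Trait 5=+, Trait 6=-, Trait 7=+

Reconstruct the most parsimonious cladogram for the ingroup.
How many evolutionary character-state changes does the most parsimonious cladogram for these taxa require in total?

8

Character polarity is set by the outgroup: the derived state is whichever differs from the outgroup's state, so for Trait 4, Trait 5, Trait 6 the derived state is '-', and for the remaining characters it is '+'.
Trait 1 (derived state '+') is shared by Beta, Eta, and Theta — a synapomorphy uniting that clade.
Trait 2 (derived state '+') is shared by Alpha, Beta, Delta, Eta, and Theta — a synapomorphy uniting that clade.
Trait 3 (derived state '+') is shared by Eta and Theta — a synapomorphy uniting that clade.
Trait 4 groups Alpha and Zeta, which is incompatible with the clades supported by the remaining characters; treating it as convergent (homoplasy) costs fewer steps than any alternative tree.
Trait 5 (derived state '-') is shared by Alpha and Delta — a synapomorphy uniting that clade.
Trait 6 (derived state '-') is unique to Theta (autapomorphy; uninformative for grouping).
Trait 7 (derived state '+') is shared by all ingroup taxa — unites the whole ingroup.
Most parsimonious ingroup topology: (Zeta,((Alpha,Delta),((Eta,Theta),Beta))).
Changes per character on this tree: Trait 1: 1; Trait 2: 1; Trait 3: 1; Trait 4: 2; Trait 5: 1; Trait 6: 1; Trait 7: 1.
Total = 8.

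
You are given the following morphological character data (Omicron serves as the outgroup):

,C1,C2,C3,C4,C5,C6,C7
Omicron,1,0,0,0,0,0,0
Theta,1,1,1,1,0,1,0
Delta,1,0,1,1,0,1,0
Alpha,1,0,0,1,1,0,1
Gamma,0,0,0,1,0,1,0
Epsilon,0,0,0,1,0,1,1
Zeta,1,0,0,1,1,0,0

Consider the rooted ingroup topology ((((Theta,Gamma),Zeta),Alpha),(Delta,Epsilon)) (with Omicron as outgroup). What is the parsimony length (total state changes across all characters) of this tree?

12

Map each character onto ((((Theta,Gamma),Zeta),Alpha),(Delta,Epsilon)) (rooted by Omicron) and count the minimum state changes it requires (Fitch parsimony):
C1: 2; C2: 1; C3: 2; C4: 1; C5: 2; C6: 2; C7: 2.
Total tree length = 12.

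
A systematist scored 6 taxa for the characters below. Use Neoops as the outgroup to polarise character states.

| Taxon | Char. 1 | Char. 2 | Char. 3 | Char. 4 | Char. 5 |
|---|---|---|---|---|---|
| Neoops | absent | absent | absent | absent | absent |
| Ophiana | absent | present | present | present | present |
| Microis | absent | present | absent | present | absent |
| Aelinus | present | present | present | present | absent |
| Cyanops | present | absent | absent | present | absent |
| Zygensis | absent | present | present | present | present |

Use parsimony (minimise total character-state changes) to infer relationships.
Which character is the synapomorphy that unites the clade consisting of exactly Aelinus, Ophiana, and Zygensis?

The outgroup has state 'absent' for every character, so 'present' is the derived state throughout.
Char. 1 (state 'present') occurs in Aelinus and Cyanops but conflicts with the nesting implied by the other characters — most parsimoniously interpreted as homoplasy.
Only Aelinus, Microis, Ophiana, and Zygensis show the derived state 'present' for Char. 2, supporting them as a clade.
Char. 3: derived state 'present' in Aelinus, Ophiana, and Zygensis only — synapomorphy for {Aelinus, Ophiana, Zygensis}.
All ingroup taxa share the derived state 'present' for Char. 4; it defines the ingroup but does not resolve relationships within it.
Char. 5 (derived state 'present') is shared by Ophiana and Zygensis — a synapomorphy uniting that clade.
Most parsimonious ingroup topology: ((((Ophiana,Zygensis),Aelinus),Microis),Cyanops).
The clade {Aelinus, Ophiana, Zygensis} is supported by Char. 3: its derived state 'present' occurs in exactly those taxa and in no other taxon (including the outgroup).

Char. 3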